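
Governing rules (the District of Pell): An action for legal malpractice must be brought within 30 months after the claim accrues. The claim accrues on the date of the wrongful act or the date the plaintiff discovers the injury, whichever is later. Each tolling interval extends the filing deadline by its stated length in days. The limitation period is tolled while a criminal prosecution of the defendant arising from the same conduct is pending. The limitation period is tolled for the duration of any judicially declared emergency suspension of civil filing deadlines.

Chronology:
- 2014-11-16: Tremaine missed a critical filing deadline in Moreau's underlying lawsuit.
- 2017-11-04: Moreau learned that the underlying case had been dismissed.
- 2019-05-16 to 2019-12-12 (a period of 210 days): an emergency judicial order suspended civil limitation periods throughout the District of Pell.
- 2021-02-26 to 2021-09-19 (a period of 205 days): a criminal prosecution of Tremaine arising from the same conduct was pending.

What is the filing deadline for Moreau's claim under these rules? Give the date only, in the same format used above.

Taking the later of the act (2014-11-16) and discovery (2017-11-04), the claim accrued on 2017-11-04.
30 months from 2017-11-04 is 2020-05-04.
The period was tolled for 210 days by the emergency suspension of filing deadlines (2019-05-16 to 2019-12-12), pushing the deadline to 2020-11-30.
The pending criminal prosecution starting 2021-02-26 came too late — the period had run on 2020-11-30 — and so does not extend the deadline.

2020-11-30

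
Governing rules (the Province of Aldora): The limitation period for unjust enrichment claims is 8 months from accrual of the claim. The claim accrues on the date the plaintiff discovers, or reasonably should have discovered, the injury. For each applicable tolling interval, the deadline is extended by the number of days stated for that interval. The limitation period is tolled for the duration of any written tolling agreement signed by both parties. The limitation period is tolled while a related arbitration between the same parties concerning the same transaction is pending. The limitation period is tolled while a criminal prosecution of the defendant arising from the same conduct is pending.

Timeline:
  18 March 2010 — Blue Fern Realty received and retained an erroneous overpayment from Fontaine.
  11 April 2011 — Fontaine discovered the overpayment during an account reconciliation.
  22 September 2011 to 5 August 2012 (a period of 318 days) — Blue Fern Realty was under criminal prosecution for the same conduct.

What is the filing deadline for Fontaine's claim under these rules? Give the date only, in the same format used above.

24 October 2012

Under the discovery rule, the claim accrued on 11 April 2011, when Fontaine discovered the injury — not on the 18 March 2010 date of the underlying act.
Adding the 8 months base period to 11 April 2011 gives a deadline of 11 December 2011, before any tolling.
The period was tolled for 318 days by the pending criminal prosecution (22 September 2011 to 5 August 2012), pushing the deadline to 24 October 2012.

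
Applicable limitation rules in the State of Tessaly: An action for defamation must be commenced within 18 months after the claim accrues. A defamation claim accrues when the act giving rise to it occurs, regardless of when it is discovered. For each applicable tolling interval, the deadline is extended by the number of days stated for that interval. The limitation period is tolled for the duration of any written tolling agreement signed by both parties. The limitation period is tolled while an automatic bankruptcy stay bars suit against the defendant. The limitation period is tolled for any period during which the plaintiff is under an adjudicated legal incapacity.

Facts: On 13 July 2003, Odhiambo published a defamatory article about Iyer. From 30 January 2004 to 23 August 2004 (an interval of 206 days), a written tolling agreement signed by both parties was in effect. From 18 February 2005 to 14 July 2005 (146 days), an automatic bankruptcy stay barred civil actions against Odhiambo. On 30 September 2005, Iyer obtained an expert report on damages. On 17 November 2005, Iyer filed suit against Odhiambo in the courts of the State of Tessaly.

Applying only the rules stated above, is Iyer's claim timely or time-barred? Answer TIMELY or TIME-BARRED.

TIMELY

The claim accrued on 13 July 2003, when the wrongful act occurred.
18 months from 13 July 2003 is 13 January 2005.
Because the written tolling agreement ran from 30 January 2004 to 23 August 2004, the deadline is extended by 206 days to 7 August 2005.
Because the automatic bankruptcy stay ran from 18 February 2005 to 14 July 2005, the deadline is extended by 146 days to 31 December 2005.
None of the other events listed affects the running of the period under the stated rules.
Filing on 17 November 2005 beat the 31 December 2005 deadline — the action is timely.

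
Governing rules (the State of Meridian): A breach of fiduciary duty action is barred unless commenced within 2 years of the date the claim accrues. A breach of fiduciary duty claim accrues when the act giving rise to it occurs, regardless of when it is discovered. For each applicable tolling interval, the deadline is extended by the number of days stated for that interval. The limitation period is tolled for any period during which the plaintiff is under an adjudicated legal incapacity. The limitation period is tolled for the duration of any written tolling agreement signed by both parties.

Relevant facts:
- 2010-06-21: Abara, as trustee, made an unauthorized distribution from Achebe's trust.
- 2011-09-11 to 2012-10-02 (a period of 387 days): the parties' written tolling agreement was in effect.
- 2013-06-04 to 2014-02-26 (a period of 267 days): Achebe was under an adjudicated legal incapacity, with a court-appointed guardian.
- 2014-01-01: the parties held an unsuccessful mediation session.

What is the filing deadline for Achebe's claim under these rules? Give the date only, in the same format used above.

2014-04-06

The claim accrued on 2010-06-21, the date of the act.
2 years from 2010-06-21 is 2012-06-21.
The written tolling agreement from 2011-09-11 to 2012-10-02 tolled the period for 387 days, extending the deadline to 2013-07-13.
The period was tolled for 267 days by the plaintiff's legal incapacity (2013-06-04 to 2014-02-26), pushing the deadline to 2014-04-06.
None of the other events listed affects the running of the period under the stated rules.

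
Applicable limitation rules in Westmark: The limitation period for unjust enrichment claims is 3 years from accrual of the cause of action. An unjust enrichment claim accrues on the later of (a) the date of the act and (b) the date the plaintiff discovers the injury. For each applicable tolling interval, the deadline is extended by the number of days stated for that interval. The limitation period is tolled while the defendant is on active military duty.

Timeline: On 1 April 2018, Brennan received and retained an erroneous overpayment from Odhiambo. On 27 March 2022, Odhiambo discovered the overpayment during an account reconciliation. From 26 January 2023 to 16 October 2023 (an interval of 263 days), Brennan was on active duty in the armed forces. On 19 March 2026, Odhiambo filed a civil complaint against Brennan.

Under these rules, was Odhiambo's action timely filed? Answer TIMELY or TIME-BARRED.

The claim accrued on 27 March 2022 — the later of the 1 April 2018 act and the 27 March 2022 discovery.
Adding the 3 years base period to 27 March 2022 gives a deadline of 27 March 2025, before any tolling.
Because the defendant's active military service ran from 26 January 2023 to 16 October 2023, the deadline is extended by 263 days to 15 December 2025.
Filing on 19 March 2026 missed the 15 December 2025 deadline — the action is time-barred.

TIME-BARRED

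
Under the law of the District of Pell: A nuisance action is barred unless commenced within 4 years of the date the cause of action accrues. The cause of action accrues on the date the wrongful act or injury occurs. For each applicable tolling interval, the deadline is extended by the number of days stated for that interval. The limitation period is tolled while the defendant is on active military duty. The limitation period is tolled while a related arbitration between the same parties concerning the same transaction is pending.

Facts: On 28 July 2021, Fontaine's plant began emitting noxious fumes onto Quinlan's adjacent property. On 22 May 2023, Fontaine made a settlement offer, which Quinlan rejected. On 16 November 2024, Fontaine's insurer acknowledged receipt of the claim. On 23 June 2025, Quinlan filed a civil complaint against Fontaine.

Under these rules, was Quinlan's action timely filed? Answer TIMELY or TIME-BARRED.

TIMELY

The limitation period began to run on 28 July 2021.
4 years from 28 July 2021 is 28 July 2025.
None of the other events listed affects the running of the period under the stated rules.
Filing on 23 June 2025 beat the 28 July 2025 deadline — the action is timely.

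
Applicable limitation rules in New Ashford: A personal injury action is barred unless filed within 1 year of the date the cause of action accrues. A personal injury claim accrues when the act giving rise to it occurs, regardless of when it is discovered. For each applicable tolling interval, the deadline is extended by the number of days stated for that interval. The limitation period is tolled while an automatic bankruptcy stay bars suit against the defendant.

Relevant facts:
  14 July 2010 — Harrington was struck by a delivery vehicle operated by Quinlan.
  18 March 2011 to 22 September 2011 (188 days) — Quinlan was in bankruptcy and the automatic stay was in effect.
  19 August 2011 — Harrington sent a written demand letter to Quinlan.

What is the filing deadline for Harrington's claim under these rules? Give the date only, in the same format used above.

The cause of action accrued on 14 July 2010, the date of the act.
The untolled deadline — 1 year after 14 July 2010 — is 14 July 2011.
The automatic bankruptcy stay from 18 March 2011 to 22 September 2011 tolled the period for 188 days, extending the deadline to 18 January 2012.
Nothing else in the chronology tolls or restarts the period.

18 January 2012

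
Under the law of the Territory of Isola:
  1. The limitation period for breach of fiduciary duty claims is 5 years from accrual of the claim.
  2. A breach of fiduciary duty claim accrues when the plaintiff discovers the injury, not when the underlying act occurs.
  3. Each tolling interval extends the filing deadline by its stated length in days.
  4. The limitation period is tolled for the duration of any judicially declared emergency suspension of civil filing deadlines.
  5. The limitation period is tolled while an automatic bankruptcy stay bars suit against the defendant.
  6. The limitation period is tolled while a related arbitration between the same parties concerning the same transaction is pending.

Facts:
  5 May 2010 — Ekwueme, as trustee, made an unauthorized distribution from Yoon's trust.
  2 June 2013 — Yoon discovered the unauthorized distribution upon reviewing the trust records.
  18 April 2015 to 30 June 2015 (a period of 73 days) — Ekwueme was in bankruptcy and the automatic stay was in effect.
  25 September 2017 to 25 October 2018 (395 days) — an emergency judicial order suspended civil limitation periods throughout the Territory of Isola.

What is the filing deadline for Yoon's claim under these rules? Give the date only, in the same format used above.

Accrual is tied to discovery, so the period began on 2 June 2013 rather than on 5 May 2010 when the act occurred.
Adding the 5 years base period to 2 June 2013 gives a deadline of 2 June 2018, before any tolling.
Because the automatic bankruptcy stay ran from 18 April 2015 to 30 June 2015, the deadline is extended by 73 days to 14 August 2018.
The emergency suspension of filing deadlines from 25 September 2017 to 25 October 2018 tolled the period for 395 days, extending the deadline to 13 September 2019.

13 September 2019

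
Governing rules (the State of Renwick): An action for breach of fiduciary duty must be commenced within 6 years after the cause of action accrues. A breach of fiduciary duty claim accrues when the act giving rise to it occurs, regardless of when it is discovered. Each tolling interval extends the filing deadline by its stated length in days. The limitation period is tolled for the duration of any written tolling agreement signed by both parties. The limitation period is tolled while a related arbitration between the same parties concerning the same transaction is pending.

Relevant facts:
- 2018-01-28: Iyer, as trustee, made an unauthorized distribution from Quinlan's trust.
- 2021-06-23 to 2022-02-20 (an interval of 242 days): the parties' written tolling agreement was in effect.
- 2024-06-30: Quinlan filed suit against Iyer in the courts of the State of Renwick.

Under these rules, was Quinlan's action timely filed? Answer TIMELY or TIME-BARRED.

TIMELY

The cause of action accrued on 2018-01-28, the date of the act.
The untolled deadline — 6 years after 2018-01-28 — is 2024-01-28.
Because the written tolling agreement ran from 2021-06-23 to 2022-02-20, the deadline is extended by 242 days to 2024-09-26.
Quinlan filed on 2024-06-30, before the 2024-09-26 deadline, so the action is timely.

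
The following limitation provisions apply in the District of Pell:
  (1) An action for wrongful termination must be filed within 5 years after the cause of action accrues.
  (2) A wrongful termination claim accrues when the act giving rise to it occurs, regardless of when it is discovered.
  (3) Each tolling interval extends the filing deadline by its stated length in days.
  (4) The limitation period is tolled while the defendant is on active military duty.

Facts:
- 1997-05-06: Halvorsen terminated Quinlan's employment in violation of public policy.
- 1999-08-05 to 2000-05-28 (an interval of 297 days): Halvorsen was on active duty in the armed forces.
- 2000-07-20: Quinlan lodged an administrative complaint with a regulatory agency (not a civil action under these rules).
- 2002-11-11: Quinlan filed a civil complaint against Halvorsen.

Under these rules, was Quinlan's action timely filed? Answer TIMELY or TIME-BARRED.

TIMELY

The limitation period began to run on 1997-05-06.
Adding the 5 years base period to 1997-05-06 gives a deadline of 2002-05-06, before any tolling.
The period was tolled for 297 days by the defendant's active military service (1999-08-05 to 2000-05-28), pushing the deadline to 2003-02-27.
None of the other events listed affects the running of the period under the stated rules.
Quinlan filed on 2002-11-11, before the 2003-02-27 deadline, so the action is timely.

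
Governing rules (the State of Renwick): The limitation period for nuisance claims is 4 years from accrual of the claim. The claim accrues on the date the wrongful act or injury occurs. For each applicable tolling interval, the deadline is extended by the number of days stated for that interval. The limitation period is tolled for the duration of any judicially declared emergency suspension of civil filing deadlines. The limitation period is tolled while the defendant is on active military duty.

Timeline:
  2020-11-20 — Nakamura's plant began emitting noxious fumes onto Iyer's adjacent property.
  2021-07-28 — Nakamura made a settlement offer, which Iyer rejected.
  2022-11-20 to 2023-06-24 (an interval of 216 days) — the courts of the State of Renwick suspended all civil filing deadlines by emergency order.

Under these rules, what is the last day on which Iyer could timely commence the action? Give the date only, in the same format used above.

The limitation period began to run on 2020-11-20.
Adding the 4 years base period to 2020-11-20 gives a deadline of 2024-11-20, before any tolling.
The period was tolled for 216 days by the emergency suspension of filing deadlines (2022-11-20 to 2023-06-24), pushing the deadline to 2025-06-24.
None of the other events listed affects the running of the period under the stated rules.

2025-06-24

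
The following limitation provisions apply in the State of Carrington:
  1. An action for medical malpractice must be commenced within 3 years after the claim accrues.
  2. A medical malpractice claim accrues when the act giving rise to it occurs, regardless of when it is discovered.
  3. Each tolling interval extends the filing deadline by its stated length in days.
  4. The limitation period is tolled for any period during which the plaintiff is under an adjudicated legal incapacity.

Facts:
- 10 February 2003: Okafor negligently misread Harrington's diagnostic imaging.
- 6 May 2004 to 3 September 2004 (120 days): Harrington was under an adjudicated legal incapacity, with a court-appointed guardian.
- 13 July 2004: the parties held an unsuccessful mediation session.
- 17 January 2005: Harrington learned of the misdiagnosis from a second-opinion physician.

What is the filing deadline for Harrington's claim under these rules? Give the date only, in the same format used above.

10 June 2006

Accrual is governed by the date of the act, so the period began to run on 10 February 2003; the later discovery on 17 January 2005 is irrelevant under the stated rule.
Adding the 3 years base period to 10 February 2003 gives a deadline of 10 February 2006, before any tolling.
Because the plaintiff's legal incapacity ran from 6 May 2004 to 3 September 2004, the deadline is extended by 120 days to 10 June 2006.
The other events in the timeline have no effect on the limitation period under the stated rules.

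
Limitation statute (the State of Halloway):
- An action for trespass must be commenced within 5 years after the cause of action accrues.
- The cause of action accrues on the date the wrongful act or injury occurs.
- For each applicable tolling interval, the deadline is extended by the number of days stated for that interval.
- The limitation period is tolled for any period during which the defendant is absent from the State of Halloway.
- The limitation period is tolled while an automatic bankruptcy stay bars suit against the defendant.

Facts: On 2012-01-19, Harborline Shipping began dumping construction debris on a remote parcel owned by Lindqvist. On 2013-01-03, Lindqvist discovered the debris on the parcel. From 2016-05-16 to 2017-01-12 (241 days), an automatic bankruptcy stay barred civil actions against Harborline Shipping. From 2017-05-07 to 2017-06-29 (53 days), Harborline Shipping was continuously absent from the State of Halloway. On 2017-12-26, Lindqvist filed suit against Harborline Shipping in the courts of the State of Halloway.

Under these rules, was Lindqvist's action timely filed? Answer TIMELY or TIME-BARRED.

The claim accrued on 2012-01-19, when the wrongful act occurred; under the stated occurrence rule the 2013-01-03 discovery does not delay accrual.
Adding the 5 years base period to 2012-01-19 gives a deadline of 2017-01-19, before any tolling.
The period was tolled for 241 days by the automatic bankruptcy stay (2016-05-16 to 2017-01-12), pushing the deadline to 2017-09-17.
The defendant's absence from the jurisdiction from 2017-05-07 to 2017-06-29 tolled the period for 53 days, extending the deadline to 2017-11-09.
Filing on 2017-12-26 missed the 2017-11-09 deadline — the action is time-barred.

TIME-BARRED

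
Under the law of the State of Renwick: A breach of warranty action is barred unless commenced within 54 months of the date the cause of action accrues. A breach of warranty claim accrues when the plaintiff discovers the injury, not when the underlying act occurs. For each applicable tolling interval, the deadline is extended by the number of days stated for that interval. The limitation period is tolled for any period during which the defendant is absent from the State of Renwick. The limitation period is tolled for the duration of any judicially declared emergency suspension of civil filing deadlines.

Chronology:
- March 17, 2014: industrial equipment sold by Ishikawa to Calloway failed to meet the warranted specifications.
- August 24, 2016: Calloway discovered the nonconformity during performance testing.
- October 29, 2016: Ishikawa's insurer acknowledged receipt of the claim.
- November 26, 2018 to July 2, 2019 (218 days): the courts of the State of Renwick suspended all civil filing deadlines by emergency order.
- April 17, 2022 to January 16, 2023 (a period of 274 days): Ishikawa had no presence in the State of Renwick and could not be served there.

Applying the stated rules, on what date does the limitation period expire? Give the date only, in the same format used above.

September 30, 2021

Accrual is tied to discovery, so the period began on August 24, 2016 rather than on March 17, 2014 when the act occurred.
The untolled deadline — 54 months after August 24, 2016 — is February 24, 2021.
Because the emergency suspension of filing deadlines ran from November 26, 2018 to July 2, 2019, the deadline is extended by 218 days to September 30, 2021.
The defendant's absence from the jurisdiction starting April 17, 2022 came too late — the period had run on September 30, 2021 — and so does not extend the deadline.
The other events in the timeline have no effect on the limitation period under the stated rules.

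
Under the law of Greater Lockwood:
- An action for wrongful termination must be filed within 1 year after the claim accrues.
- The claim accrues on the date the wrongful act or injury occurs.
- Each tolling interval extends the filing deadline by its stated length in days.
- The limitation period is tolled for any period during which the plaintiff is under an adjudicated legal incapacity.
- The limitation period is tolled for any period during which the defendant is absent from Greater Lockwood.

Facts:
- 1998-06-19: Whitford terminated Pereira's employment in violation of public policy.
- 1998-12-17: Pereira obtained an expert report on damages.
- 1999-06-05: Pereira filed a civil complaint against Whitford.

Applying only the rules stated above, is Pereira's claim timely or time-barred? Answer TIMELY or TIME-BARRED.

TIMELY

The claim accrued on 1998-06-19, when the wrongful act occurred.
Adding the 1 year base period to 1998-06-19 gives a deadline of 1999-06-19, before any tolling.
None of the other events listed affects the running of the period under the stated rules.
The 1999-06-05 filing precedes the 1999-06-19 deadline; the claim is timely.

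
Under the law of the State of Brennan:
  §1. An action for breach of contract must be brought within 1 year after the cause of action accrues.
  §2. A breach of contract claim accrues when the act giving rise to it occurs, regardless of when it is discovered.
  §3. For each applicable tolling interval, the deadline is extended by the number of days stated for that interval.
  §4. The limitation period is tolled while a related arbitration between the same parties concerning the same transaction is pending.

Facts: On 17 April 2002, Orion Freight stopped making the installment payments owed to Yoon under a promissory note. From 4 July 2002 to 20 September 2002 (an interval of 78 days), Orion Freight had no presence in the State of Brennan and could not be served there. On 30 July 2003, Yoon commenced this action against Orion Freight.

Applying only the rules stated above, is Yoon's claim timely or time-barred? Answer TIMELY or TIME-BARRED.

TIME-BARRED

The cause of action accrued on 17 April 2002, the date of the act.
1 year from 17 April 2002 is 17 April 2003.
Although the defendant's absence ran from 4 July 2002 to 20 September 2002, the stated rules do not make that a tolling event, so it is disregarded.
Filing on 30 July 2003 missed the 17 April 2003 deadline — the action is time-barred.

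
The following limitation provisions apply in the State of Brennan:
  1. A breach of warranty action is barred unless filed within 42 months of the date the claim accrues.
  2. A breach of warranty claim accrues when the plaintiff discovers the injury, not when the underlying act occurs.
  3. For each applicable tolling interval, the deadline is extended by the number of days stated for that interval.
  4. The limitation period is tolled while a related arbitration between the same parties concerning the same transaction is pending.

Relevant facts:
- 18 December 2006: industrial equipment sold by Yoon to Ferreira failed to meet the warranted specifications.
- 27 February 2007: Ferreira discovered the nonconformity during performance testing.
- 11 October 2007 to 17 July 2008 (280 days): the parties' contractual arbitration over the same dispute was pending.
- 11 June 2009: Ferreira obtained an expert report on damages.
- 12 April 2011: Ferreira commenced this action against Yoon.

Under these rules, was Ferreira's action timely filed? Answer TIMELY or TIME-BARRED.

Accrual is tied to discovery, so the period began on 27 February 2007 rather than on 18 December 2006 when the act occurred.
42 months from 27 February 2007 is 27 August 2010.
Because the pending related arbitration ran from 11 October 2007 to 17 July 2008, the deadline is extended by 280 days to 3 June 2011.
The other events in the timeline have no effect on the limitation period under the stated rules.
The 12 April 2011 filing precedes the 3 June 2011 deadline; the claim is timely.

TIMELY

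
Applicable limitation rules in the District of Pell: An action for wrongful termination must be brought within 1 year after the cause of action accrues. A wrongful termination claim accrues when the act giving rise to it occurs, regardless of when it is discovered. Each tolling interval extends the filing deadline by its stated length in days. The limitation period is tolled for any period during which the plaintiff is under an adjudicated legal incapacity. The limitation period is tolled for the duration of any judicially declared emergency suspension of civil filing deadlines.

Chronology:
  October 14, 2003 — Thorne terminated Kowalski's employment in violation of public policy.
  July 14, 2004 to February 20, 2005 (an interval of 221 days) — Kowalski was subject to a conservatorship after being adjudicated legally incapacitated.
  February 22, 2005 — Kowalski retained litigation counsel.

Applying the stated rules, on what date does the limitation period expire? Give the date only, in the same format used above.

May 23, 2005

The limitation period began to run on October 14, 2003.
The untolled deadline — 1 year after October 14, 2003 — is October 14, 2004.
Because the plaintiff's legal incapacity ran from July 14, 2004 to February 20, 2005, the deadline is extended by 221 days to May 23, 2005.
The other events in the timeline have no effect on the limitation period under the stated rules.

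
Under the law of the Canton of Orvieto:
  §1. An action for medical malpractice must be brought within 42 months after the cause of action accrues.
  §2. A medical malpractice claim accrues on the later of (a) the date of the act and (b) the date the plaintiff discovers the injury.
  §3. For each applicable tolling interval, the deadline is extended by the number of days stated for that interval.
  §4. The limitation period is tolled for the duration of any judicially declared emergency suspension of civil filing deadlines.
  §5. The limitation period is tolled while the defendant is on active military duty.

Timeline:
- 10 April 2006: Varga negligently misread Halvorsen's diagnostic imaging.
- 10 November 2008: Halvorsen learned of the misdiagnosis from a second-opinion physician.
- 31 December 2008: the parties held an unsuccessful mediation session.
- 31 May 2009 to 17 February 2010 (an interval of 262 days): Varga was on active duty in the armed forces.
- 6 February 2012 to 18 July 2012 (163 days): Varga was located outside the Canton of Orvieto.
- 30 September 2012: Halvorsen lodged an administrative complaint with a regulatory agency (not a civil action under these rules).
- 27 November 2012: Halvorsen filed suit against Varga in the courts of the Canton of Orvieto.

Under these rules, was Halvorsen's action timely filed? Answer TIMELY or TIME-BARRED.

TIMELY

Taking the later of the act (10 April 2006) and discovery (10 November 2008), the claim accrued on 10 November 2008.
Adding the 42 months base period to 10 November 2008 gives a deadline of 10 May 2012, before any tolling.
Because the defendant's active military service ran from 31 May 2009 to 17 February 2010, the deadline is extended by 262 days to 27 January 2013.
Although the defendant's absence ran from 6 February 2012 to 18 July 2012, the stated rules do not make that a tolling event, so it is disregarded.
The other events in the timeline have no effect on the limitation period under the stated rules.
The 27 November 2012 filing precedes the 27 January 2013 deadline; the claim is timely.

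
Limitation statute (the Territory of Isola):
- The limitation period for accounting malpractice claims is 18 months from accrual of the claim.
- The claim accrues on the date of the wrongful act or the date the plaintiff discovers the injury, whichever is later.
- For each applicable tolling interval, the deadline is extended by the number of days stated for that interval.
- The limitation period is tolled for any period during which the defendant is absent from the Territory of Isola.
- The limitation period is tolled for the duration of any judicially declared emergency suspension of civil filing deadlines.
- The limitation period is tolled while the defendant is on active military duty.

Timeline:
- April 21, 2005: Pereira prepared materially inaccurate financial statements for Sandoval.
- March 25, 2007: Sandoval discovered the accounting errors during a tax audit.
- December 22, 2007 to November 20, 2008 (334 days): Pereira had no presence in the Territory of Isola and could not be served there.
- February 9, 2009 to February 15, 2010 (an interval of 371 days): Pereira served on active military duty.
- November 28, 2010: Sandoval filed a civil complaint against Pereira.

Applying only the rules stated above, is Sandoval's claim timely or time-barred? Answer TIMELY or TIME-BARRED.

TIME-BARRED

Because discovery on March 25, 2007 post-dates the April 21, 2005 act, accrual under the later-of rule falls on March 25, 2007.
Adding the 18 months base period to March 25, 2007 gives a deadline of September 25, 2008, before any tolling.
The period was tolled for 334 days by the defendant's absence from the jurisdiction (December 22, 2007 to November 20, 2008), pushing the deadline to August 25, 2009.
Because the defendant's active military service ran from February 9, 2009 to February 15, 2010, the deadline is extended by 371 days to August 31, 2010.
The November 28, 2010 filing falls after the August 31, 2010 deadline; the claim is time-barred.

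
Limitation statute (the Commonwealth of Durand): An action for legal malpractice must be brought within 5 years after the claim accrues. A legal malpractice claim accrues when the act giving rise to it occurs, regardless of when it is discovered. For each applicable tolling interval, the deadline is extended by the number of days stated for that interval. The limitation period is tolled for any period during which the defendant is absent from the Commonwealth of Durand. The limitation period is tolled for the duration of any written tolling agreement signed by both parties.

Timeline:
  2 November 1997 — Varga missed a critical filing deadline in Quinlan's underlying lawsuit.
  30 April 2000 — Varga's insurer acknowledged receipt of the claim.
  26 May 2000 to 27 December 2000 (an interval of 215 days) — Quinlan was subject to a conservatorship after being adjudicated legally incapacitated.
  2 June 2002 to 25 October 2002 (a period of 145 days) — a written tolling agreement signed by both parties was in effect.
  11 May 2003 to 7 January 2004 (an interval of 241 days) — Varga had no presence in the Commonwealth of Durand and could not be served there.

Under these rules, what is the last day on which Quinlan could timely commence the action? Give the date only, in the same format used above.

27 March 2003

The claim accrued on 2 November 1997, the date of the act.
Adding the 5 years base period to 2 November 1997 gives a deadline of 2 November 2002, before any tolling.
Because the written tolling agreement ran from 2 June 2002 to 25 October 2002, the deadline is extended by 145 days to 27 March 2003.
The defendant's absence from the jurisdiction starting 11 May 2003 came too late — the period had run on 27 March 2003 — and so does not extend the deadline.
The plaintiff's legal incapacity from 26 May 2000 to 27 December 2000 does not toll the period, because no stated rule makes the plaintiff's incapacity a tolling event.
The other events in the timeline have no effect on the limitation period under the stated rules.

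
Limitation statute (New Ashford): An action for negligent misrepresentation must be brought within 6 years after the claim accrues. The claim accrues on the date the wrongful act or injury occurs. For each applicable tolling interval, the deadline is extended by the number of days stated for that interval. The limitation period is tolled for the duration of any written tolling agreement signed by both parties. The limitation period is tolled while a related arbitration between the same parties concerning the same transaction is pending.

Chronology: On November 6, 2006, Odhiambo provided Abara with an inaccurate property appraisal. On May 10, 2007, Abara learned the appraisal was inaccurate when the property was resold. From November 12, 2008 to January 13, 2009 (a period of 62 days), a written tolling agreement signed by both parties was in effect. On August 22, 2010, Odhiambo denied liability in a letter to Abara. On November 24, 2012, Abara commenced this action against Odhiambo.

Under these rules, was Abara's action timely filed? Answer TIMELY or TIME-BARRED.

TIMELY

Because the rule ties accrual to occurrence, the claim accrued on November 6, 2006, not on the May 10, 2007 discovery date.
Adding the 6 years base period to November 6, 2006 gives a deadline of November 6, 2012, before any tolling.
The period was tolled for 62 days by the written tolling agreement (November 12, 2008 to January 13, 2009), pushing the deadline to January 7, 2013.
None of the other events listed affects the running of the period under the stated rules.
Abara filed on November 24, 2012, before the January 7, 2013 deadline, so the action is timely.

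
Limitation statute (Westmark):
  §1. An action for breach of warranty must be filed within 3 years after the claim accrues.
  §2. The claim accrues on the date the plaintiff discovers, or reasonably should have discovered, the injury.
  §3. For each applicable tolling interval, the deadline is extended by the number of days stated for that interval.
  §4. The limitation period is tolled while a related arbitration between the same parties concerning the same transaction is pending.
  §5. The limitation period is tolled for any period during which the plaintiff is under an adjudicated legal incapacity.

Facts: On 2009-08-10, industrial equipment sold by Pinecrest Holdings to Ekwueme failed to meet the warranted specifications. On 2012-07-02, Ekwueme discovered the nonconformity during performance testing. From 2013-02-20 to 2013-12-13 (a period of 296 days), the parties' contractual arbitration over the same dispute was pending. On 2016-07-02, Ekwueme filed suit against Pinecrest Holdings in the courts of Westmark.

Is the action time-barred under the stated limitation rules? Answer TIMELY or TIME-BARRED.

TIME-BARRED

Accrual is tied to discovery, so the period began on 2012-07-02 rather than on 2009-08-10 when the act occurred.
The untolled deadline — 3 years after 2012-07-02 — is 2015-07-02.
Because the pending related arbitration ran from 2013-02-20 to 2013-12-13, the deadline is extended by 296 days to 2016-04-23.
The 2016-07-02 filing falls after the 2016-04-23 deadline; the claim is time-barred.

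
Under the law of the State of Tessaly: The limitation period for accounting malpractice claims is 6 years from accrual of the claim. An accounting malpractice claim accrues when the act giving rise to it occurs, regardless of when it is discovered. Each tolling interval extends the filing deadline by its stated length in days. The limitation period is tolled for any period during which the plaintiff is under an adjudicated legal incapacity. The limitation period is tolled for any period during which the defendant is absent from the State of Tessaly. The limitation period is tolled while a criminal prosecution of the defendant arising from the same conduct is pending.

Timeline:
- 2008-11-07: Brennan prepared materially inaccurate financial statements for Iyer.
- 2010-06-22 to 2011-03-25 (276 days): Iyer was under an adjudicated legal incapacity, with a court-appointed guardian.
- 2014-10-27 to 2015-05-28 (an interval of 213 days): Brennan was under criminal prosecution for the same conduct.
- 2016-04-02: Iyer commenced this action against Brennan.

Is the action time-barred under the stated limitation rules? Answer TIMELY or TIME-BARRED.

TIME-BARRED

The claim accrued on 2008-11-07, when the wrongful act occurred.
Adding the 6 years base period to 2008-11-07 gives a deadline of 2014-11-07, before any tolling.
Because the plaintiff's legal incapacity ran from 2010-06-22 to 2011-03-25, the deadline is extended by 276 days to 2015-08-10.
The pending criminal prosecution from 2014-10-27 to 2015-05-28 tolled the period for 213 days, extending the deadline to 2016-03-10.
Iyer filed on 2016-04-02, after the 2016-03-10 deadline, so the action is time-barred.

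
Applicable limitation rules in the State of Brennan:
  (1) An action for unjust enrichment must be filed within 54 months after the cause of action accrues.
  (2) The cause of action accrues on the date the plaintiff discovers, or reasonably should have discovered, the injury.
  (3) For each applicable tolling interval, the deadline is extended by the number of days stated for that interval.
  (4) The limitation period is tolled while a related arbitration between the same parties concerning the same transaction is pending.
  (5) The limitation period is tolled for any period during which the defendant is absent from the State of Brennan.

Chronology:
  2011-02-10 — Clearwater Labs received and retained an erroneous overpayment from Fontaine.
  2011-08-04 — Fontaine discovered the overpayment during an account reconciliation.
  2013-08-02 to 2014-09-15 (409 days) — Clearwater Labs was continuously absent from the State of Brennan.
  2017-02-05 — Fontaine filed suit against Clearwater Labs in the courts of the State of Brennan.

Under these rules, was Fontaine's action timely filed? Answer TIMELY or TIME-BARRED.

Accrual is tied to discovery, so the period began on 2011-08-04 rather than on 2011-02-10 when the act occurred.
Adding the 54 months base period to 2011-08-04 gives a deadline of 2016-02-04, before any tolling.
The defendant's absence from the jurisdiction from 2013-08-02 to 2014-09-15 tolled the period for 409 days, extending the deadline to 2017-03-19.
Fontaine filed on 2017-02-05, before the 2017-03-19 deadline, so the action is timely.

TIMELY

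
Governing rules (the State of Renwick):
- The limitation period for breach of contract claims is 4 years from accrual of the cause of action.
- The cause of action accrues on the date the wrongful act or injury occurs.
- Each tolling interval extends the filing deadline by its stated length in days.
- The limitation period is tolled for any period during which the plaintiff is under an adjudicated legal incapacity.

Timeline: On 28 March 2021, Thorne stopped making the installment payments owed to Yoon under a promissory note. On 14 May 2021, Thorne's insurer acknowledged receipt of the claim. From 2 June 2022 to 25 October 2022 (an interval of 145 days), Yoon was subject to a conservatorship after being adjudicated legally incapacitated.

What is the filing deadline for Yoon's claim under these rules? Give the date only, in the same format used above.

The claim accrued on 28 March 2021, when the wrongful act occurred.
4 years from 28 March 2021 is 28 March 2025.
Because the plaintiff's legal incapacity ran from 2 June 2022 to 25 October 2022, the deadline is extended by 145 days to 20 August 2025.
None of the other events listed affects the running of the period under the stated rules.

20 August 2025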